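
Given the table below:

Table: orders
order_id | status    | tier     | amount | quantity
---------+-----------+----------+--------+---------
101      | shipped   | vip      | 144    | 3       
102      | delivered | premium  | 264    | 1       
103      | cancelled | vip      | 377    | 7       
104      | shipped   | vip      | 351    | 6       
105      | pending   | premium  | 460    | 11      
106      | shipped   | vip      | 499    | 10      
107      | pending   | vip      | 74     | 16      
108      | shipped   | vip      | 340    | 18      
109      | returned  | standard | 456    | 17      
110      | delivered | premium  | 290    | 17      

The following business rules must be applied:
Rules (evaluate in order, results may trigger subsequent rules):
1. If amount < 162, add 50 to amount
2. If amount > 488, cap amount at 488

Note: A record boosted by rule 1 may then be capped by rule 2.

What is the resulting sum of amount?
3344

Step 1: Apply rule 1 to records with amount < 162
  - 2 records get bonus of 50
  - Of these, 0 records then exceed 488 and get capped
Step 2: Apply rule 2 to records with amount > 488
  - 1 records (original) are capped
Step 3: Calculate final sum = 3344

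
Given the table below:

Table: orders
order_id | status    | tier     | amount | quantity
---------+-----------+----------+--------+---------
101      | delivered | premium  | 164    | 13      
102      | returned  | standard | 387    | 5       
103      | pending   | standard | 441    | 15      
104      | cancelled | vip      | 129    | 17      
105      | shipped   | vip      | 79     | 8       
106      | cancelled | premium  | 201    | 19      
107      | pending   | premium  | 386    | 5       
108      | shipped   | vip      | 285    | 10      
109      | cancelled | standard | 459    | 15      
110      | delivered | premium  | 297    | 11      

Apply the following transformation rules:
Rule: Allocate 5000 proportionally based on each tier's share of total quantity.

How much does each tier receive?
premium: 2033.9, standard: 1483.05, vip: 1483.05

Step 1: Calculate total quantity = 118
Step 2: Calculate each tier's proportion:
  premium: 48/118 = 40.68% → 2033.9
  standard: 35/118 = 29.66% → 1483.05
  vip: 35/118 = 29.66% → 1483.05
Step 3: Verify: sum of allocations ≈ 5000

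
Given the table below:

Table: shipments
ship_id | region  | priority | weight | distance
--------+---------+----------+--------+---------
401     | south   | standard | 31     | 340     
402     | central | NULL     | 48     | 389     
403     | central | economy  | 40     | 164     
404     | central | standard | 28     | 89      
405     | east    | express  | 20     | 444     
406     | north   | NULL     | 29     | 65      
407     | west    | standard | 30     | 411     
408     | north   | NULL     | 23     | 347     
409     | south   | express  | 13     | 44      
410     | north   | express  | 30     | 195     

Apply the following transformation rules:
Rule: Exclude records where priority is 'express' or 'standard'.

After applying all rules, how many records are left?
4

Step 1: Count records to exclude
  - 3 (express) + 3 (standard) = 6 records
Step 2: Total records: 10
Step 3: Remaining = 10 - 6 = 4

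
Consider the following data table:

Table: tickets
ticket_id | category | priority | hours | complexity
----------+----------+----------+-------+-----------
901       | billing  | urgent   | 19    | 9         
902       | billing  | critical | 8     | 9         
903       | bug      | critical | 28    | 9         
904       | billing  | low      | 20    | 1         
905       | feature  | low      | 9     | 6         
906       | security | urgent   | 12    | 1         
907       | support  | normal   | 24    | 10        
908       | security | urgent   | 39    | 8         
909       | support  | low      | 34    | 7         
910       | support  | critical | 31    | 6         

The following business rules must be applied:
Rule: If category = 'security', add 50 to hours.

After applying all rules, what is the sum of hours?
324

Step 1: Count records where category = 'security': 2
Step 2: Total bonus added: 2 × 50 = 100
Step 3: Original sum of hours: 224
Step 4: Final sum = 224 + 100 = 324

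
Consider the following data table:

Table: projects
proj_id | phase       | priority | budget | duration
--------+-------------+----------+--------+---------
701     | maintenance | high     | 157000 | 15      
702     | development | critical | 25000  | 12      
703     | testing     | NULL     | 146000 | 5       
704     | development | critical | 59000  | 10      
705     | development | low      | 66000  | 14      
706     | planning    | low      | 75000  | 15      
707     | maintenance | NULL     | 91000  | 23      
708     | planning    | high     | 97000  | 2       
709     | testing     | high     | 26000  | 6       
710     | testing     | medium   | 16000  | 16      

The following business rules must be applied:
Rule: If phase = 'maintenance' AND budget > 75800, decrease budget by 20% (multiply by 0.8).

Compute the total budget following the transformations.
708400.0

Step 1: Find records where phase = 'maintenance' AND budget > 75800
Step 2: 2 records match, summing to 248000
Step 3: After multiplier: 248000 × 0.8 = 198400.0
Step 4: Unaffected records sum: 510000
Step 5: Final sum = 198400.0 + 510000 = 708400.0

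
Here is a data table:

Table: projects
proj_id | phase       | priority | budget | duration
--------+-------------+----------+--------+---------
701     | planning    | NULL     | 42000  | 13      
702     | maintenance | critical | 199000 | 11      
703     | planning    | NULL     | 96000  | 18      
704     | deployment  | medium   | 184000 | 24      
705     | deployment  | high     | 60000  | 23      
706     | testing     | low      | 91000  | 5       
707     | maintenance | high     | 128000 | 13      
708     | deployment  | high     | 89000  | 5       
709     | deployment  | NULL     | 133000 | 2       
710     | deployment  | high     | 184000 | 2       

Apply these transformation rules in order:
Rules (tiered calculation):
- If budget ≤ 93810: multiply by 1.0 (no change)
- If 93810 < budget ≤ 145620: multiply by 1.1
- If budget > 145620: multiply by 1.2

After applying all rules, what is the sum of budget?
1355100.0

Step 1: Tier 1 (budget ≤ 93810): 4 records, sum = 282000 × 1.0 = 282000.0
Step 2: Tier 2 (93810 < budget ≤ 145620): 3 records, sum = 357000 × 1.1 = 392700.0
Step 3: Tier 3 (budget > 145620): 3 records, sum = 567000 × 1.2 = 680400.0
Step 4: Final sum = 282000.0 + 392700.0 + 680400.0 = 1355100.0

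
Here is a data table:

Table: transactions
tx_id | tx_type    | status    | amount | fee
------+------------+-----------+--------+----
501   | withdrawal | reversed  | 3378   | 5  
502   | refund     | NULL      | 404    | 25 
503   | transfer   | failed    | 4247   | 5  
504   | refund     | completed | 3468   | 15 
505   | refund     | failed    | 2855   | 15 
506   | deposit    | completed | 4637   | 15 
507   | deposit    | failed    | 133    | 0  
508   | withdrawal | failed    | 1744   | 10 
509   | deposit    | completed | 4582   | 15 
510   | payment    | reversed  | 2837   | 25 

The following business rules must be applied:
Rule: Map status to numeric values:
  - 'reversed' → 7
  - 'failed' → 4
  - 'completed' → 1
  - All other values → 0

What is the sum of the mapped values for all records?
33

Step 1: Apply mapping to each record
Step 2: Count by status:
  'reversed': 2 records × 7 = 14
  'failed': 4 records × 4 = 16
  'completed': 3 records × 1 = 3
Step 3: Sum all mapped values = 33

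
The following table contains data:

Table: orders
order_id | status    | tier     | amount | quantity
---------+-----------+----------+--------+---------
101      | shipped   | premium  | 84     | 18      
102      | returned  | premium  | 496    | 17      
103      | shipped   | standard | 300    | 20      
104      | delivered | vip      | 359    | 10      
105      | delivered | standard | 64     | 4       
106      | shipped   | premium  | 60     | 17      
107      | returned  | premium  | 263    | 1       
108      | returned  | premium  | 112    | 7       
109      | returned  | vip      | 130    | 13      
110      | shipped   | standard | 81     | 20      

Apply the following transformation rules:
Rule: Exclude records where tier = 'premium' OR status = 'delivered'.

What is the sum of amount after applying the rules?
511

Step 1: Find records where tier = 'premium' OR status = 'delivered'
Step 2: 7 records match, summing to 1438
Step 3: Original sum: 1949
Step 4: Remaining sum = 1949 - 1438 = 511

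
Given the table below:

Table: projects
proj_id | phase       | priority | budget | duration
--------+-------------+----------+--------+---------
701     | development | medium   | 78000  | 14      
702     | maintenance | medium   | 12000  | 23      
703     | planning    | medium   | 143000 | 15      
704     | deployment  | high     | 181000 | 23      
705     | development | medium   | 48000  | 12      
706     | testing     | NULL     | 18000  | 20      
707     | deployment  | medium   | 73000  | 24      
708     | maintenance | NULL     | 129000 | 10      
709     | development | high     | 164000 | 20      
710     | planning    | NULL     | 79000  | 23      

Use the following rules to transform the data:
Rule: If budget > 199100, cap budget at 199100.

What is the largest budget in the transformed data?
181000

Step 1: Original maximum budget = 181000
Step 2: Check cap of 199100 against maximum
Step 3: No records exceed the cap (max 181000 <= cap 199100), so no capping applies
Step 4: Maximum after transformation = 181000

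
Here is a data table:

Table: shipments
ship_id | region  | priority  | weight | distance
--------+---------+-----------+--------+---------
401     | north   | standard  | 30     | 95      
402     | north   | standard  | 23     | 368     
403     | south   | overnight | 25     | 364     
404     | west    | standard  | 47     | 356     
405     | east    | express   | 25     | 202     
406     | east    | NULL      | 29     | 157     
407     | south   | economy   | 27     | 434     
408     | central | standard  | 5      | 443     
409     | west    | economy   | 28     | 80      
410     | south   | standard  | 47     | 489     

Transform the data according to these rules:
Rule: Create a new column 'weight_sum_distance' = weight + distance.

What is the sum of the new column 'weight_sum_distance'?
3274

Step 1: For each record, compute weight + distance
Example calculations:
  30 + 95 = 125
  23 + 368 = 391
  25 + 364 = 389
  ...
Step 2: Sum all derived values
Step 3: Total = 3274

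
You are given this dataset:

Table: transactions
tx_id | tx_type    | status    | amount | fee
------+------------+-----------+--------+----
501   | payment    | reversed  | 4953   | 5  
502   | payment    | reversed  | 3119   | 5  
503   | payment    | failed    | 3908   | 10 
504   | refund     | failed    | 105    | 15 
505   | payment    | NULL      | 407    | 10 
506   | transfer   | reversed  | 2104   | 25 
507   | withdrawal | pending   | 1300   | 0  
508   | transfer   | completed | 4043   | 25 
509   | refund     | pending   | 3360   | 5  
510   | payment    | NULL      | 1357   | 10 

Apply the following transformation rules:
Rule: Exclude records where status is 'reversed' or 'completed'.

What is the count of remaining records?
6

Step 1: Count records to exclude
  - 3 (reversed) + 1 (completed) = 4 records
Step 2: Total records: 10
Step 3: Remaining = 10 - 4 = 6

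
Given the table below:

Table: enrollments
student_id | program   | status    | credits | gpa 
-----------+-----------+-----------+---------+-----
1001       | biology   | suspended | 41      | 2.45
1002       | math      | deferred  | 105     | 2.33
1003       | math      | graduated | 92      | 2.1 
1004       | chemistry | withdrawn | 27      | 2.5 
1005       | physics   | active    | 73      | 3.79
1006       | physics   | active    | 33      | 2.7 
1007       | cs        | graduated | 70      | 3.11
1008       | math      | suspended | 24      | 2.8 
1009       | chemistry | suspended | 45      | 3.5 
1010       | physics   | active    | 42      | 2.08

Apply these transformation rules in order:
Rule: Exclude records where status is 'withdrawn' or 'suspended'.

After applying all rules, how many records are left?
6

Step 1: Count records to exclude
  - 1 (withdrawn) + 3 (suspended) = 4 records
Step 2: Total records: 10
Step 3: Remaining = 10 - 4 = 6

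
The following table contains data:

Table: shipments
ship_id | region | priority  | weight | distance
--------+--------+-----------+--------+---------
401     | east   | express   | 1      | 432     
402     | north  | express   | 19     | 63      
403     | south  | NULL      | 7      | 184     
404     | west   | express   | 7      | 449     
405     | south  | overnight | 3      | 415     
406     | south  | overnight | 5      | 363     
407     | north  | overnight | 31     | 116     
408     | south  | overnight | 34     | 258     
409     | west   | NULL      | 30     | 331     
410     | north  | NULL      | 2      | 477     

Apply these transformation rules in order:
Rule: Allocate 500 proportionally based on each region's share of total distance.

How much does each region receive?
east: 69.95, north: 106.22, south: 197.54, west: 126.3

Step 1: Calculate total distance = 3088
Step 2: Calculate each region's proportion:
  east: 432/3088 = 13.99% → 69.95
  north: 656/3088 = 21.24% → 106.22
  south: 1220/3088 = 39.51% → 197.54
  west: 780/3088 = 25.26% → 126.3
Step 3: Verify: sum of allocations ≈ 500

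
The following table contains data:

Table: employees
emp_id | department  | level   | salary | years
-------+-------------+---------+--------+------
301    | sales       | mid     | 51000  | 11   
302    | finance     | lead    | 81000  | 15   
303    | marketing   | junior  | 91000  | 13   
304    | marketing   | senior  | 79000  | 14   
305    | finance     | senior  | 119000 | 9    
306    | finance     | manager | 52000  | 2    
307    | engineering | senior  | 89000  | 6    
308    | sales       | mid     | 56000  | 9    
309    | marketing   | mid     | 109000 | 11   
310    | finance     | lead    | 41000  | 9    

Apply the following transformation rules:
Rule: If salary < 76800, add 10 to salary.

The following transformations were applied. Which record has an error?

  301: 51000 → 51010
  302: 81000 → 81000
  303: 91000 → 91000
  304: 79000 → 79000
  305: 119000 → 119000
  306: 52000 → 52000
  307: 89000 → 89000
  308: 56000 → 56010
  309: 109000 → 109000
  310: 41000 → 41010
Record 306 has an error. The correct transformed value should be 52010, not 52000.

Step 1: Check each record against the rule
Step 2: Record 306 has salary = 52000
Step 3: Since 52000 < 76800, the bonus should have been applied
Step 4: Correct value = 52010, but claimed value = 52000
Conclusion: Record 306 has the error.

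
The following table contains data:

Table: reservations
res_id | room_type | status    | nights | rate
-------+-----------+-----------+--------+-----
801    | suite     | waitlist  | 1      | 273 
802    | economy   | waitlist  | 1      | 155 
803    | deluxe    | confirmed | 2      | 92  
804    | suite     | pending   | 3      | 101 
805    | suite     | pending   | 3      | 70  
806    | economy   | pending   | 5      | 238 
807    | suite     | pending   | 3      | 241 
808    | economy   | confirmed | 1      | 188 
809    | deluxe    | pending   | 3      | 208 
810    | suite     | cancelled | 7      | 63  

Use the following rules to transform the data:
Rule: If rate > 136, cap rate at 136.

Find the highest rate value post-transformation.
136

Step 1: Original maximum rate = 273
Step 2: Apply cap at 136
Step 3: 6 records had rate > 136 and were capped
Step 4: Maximum after transformation = 136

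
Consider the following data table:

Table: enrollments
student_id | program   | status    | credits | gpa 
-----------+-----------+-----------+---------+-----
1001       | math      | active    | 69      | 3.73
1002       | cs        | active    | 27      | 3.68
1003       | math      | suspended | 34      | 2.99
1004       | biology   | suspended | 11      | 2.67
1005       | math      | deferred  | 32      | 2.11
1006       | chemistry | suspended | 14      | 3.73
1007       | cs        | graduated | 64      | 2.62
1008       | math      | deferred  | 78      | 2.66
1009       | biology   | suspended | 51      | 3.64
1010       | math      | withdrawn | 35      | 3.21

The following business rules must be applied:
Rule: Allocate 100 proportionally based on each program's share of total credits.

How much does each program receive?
biology: 14.94, chemistry: 3.37, cs: 21.93, math: 59.76

Step 1: Calculate total credits = 415
Step 2: Calculate each program's proportion:
  biology: 62/415 = 14.94% → 14.94
  chemistry: 14/415 = 3.37% → 3.37
  cs: 91/415 = 21.93% → 21.93
  math: 248/415 = 59.76% → 59.76
Step 3: Verify: sum of allocations ≈ 100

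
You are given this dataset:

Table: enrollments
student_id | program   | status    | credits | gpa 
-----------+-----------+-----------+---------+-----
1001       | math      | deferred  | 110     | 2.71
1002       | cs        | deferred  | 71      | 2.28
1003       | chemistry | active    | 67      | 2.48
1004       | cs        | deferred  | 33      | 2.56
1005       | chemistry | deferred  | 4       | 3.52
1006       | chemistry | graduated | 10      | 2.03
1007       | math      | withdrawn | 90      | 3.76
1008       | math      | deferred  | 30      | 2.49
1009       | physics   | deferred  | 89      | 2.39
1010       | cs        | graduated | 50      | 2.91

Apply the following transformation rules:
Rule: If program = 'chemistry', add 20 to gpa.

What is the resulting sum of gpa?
87.13

Step 1: Count records where program = 'chemistry': 3
Step 2: Total bonus added: 3 × 20 = 60
Step 3: Original sum of gpa: 27.13
Step 4: Final sum = 27.13 + 60 = 87.13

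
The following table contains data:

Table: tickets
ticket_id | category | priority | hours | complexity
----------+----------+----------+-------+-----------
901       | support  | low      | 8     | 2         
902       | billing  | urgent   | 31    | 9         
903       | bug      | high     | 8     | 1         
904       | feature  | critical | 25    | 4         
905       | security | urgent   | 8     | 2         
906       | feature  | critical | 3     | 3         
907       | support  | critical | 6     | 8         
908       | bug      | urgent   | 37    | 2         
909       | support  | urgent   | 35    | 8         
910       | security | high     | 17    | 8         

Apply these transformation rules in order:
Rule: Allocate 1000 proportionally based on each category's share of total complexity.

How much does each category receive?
billing: 191.49, bug: 63.83, feature: 148.94, security: 212.77, support: 382.98

Step 1: Calculate total complexity = 47
Step 2: Calculate each category's proportion:
  billing: 9/47 = 19.15% → 191.49
  bug: 3/47 = 6.38% → 63.83
  feature: 7/47 = 14.89% → 148.94
  security: 10/47 = 21.28% → 212.77
  support: 18/47 = 38.30% → 382.98
Step 3: Verify: sum of allocations ≈ 1000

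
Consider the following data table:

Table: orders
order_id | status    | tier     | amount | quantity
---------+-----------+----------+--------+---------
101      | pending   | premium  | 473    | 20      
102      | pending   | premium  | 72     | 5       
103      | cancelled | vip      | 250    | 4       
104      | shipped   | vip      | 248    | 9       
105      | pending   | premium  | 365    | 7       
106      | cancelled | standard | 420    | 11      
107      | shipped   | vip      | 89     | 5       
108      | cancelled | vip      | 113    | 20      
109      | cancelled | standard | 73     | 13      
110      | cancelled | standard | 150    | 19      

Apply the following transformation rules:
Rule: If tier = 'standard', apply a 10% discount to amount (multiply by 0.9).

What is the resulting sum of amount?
2188.7

Step 1: Records with tier = 'standard' have total amount = 643
Step 2: Apply multiplier: 643 × 0.9 = 578.7
Step 3: Other records total: 1610
Step 4: Final sum = 578.7 + 1610 = 2188.7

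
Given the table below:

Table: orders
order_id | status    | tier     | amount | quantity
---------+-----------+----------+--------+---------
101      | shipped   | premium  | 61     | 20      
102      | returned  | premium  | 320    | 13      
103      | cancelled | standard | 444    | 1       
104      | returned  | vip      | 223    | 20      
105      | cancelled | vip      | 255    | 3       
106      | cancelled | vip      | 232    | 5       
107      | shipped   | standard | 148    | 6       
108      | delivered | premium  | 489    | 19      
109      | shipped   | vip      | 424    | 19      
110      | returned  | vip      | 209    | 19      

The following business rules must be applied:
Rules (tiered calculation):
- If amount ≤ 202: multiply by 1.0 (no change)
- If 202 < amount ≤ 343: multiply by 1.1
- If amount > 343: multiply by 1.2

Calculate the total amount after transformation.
3200.3

Step 1: Tier 1 (amount ≤ 202): 2 records, sum = 209 × 1.0 = 209.0
Step 2: Tier 2 (202 < amount ≤ 343): 5 records, sum = 1239 × 1.1 = 1362.9
Step 3: Tier 3 (amount > 343): 3 records, sum = 1357 × 1.2 = 1628.4
Step 4: Final sum = 209.0 + 1362.9 + 1628.4 = 3200.3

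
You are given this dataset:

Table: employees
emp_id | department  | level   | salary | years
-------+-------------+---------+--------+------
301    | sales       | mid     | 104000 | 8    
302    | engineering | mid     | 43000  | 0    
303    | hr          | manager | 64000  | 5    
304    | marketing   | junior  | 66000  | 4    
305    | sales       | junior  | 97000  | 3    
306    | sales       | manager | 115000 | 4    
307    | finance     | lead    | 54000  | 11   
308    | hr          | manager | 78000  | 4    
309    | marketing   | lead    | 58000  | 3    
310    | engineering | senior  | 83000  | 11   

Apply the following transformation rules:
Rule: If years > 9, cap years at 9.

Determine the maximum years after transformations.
9

Step 1: Original maximum years = 11
Step 2: Apply cap at 9
Step 3: 2 records had years > 9 and were capped
Step 4: Maximum after transformation = 9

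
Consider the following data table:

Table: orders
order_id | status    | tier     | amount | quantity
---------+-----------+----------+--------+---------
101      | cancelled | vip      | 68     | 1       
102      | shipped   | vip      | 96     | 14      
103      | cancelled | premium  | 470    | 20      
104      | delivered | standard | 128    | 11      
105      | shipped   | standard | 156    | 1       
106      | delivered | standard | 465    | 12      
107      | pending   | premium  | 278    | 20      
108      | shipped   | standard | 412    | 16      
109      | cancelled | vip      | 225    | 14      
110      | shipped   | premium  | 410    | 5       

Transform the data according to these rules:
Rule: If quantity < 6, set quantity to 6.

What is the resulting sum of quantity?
125

Step 1: 3 records have quantity < 6
Step 2: These records originally summed to 7
Step 3: After setting to minimum: 3 × 6 = 18
Step 4: Unaffected records sum: 107
Step 5: Final sum = 18 + 107 = 125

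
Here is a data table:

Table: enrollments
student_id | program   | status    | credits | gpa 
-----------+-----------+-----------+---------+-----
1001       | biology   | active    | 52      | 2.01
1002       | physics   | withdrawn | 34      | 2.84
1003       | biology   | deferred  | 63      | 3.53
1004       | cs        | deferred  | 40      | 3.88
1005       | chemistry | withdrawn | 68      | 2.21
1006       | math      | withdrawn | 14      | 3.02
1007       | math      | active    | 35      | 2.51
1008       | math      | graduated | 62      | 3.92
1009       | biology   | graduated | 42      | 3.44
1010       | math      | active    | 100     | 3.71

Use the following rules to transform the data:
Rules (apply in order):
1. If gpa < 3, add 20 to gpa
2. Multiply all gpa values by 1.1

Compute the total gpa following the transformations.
122.18

Step 1: Apply Rule 1 - Add 20 to records with gpa < 3
  - 4 records affected: 9.57 + (4 × 20) = 89.57
  - Unaffected records: 21.5
  - Sum after Rule 1: 111.07
Step 2: Apply Rule 2 - Multiply all by 1.1
  - 111.07 × 1.1 = 122.18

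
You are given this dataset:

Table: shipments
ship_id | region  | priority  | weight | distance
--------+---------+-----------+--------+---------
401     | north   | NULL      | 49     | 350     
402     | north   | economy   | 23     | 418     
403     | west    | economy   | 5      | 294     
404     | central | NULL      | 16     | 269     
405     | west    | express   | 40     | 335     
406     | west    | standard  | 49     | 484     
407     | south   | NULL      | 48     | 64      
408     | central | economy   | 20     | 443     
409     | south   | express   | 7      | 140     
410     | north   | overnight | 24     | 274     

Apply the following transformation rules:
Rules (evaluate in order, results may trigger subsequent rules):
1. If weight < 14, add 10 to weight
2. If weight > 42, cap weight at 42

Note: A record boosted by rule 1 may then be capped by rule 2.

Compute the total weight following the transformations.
281

Step 1: Apply rule 1 to records with weight < 14
  - 2 records get bonus of 10
  - Of these, 0 records then exceed 42 and get capped
Step 2: Apply rule 2 to records with weight > 42
  - 3 records (original) are capped
Step 3: Calculate final sum = 281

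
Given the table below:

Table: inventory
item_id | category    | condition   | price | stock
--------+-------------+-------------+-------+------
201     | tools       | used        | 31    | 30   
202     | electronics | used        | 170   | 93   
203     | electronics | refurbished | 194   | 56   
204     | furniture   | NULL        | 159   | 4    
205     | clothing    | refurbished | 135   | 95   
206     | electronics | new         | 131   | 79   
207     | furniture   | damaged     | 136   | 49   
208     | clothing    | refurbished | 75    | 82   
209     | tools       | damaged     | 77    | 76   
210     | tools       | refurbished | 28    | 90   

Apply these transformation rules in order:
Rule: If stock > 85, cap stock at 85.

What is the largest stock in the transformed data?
85

Step 1: Original maximum stock = 95
Step 2: Apply cap at 85
Step 3: 3 records had stock > 85 and were capped
Step 4: Maximum after transformation = 85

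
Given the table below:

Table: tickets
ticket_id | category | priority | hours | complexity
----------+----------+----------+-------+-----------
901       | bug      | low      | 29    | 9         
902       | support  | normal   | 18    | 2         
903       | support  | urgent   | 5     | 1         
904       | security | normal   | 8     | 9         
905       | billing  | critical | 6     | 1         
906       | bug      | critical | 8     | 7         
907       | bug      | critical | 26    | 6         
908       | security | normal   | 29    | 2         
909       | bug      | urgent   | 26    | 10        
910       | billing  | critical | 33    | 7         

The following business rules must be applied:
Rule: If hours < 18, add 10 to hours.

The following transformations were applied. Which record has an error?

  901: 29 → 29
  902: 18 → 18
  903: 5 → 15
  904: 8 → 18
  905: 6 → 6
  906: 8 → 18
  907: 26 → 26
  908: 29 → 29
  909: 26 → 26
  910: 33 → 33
Record 905 has an error. The correct transformed value should be 16, not 6.

Step 1: Check each record against the rule
Step 2: Record 905 has hours = 6
Step 3: Since 6 < 18, the bonus should have been applied
Step 4: Correct value = 16, but claimed value = 6
Conclusion: Record 905 has the error.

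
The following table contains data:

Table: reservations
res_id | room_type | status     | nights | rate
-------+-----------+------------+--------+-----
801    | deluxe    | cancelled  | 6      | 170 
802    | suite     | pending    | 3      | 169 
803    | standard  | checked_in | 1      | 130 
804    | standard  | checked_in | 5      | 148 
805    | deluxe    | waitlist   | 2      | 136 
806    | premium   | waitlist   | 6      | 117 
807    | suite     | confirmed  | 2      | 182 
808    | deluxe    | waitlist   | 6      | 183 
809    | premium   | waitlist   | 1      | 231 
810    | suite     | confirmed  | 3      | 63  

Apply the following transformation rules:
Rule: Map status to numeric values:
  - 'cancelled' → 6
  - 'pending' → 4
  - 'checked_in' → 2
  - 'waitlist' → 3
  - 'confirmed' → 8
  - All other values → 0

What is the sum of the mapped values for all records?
42

Step 1: Apply mapping to each record
Step 2: Count by status:
  'cancelled': 1 records × 6 = 6
  'pending': 1 records × 4 = 4
  'checked_in': 2 records × 2 = 4
  'waitlist': 4 records × 3 = 12
  'confirmed': 2 records × 8 = 16
Step 3: Sum all mapped values = 42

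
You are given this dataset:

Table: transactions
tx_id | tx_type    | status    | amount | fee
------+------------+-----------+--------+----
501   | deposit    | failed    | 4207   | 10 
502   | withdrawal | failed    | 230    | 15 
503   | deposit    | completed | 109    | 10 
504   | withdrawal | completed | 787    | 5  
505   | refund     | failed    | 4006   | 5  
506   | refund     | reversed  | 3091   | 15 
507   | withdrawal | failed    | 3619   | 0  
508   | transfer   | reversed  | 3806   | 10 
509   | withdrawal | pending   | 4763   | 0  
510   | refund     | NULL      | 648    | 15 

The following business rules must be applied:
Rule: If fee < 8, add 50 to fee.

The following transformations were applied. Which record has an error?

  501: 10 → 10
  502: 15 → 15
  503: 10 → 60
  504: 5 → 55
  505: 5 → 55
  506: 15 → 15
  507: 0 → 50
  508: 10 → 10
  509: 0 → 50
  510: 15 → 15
Record 503 has an error. The correct transformed value should be 10, not 60.

Step 1: Check each record against the rule
Step 2: Record 503 has fee = 10
Step 3: Since 10 >= 8, the bonus should not have been applied
Step 4: Correct value = 10, but claimed value = 60
Conclusion: Record 503 has the error.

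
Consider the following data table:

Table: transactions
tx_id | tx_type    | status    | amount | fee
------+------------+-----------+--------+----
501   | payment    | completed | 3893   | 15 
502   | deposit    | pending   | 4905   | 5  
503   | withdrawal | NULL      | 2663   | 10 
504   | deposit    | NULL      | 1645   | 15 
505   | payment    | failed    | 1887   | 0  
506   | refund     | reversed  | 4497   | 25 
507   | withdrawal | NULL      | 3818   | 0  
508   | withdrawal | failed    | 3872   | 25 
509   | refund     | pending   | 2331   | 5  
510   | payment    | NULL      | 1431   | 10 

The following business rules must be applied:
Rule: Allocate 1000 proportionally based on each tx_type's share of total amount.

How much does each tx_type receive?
deposit: 211.69, payment: 233.05, refund: 220.67, withdrawal: 334.59

Step 1: Calculate total amount = 30942
Step 2: Calculate each tx_type's proportion:
  deposit: 6550/30942 = 21.17% → 211.69
  payment: 7211/30942 = 23.30% → 233.05
  refund: 6828/30942 = 22.07% → 220.67
  withdrawal: 10353/30942 = 33.46% → 334.59
Step 3: Verify: sum of allocations ≈ 1000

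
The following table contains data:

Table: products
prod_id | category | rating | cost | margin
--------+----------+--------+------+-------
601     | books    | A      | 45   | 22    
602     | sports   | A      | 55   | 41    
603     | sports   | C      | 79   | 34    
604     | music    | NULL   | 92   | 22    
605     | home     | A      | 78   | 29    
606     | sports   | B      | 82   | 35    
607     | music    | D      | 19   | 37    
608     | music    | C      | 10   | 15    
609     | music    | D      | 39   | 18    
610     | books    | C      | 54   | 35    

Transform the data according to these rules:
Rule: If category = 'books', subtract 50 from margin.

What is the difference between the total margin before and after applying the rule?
100

Step 1: Original sum of margin = 288
Step 2: 2 records have category = 'books'
Step 3: Each affected record changes by -50
Step 4: Total change = 2 × -50 = -100
Step 5: New sum = 288 + -100 = 188
Step 6: Difference = |188 - 288| = 100
        (Sum decreased by 100)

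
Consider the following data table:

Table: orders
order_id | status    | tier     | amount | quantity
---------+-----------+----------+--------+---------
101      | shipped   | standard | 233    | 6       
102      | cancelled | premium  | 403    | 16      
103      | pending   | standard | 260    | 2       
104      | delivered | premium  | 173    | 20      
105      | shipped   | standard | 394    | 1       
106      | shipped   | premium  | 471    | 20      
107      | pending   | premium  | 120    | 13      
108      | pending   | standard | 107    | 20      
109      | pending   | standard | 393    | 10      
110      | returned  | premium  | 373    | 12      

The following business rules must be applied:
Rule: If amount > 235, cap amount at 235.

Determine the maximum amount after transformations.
235

Step 1: Original maximum amount = 471
Step 2: Apply cap at 235
Step 3: 6 records had amount > 235 and were capped
Step 4: Maximum after transformation = 235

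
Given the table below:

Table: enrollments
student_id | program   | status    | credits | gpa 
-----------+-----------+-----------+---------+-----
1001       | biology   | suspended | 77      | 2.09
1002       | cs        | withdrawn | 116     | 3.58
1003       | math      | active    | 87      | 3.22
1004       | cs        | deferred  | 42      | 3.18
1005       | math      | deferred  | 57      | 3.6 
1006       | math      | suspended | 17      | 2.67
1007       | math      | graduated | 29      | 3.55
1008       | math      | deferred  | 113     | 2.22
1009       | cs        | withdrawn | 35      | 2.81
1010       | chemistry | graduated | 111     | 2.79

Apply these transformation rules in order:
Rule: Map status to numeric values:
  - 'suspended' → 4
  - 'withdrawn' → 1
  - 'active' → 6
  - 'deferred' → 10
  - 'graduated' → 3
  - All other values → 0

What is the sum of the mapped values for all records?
52

Step 1: Apply mapping to each record
Step 2: Count by status:
  'suspended': 2 records × 4 = 8
  'withdrawn': 2 records × 1 = 2
  'active': 1 records × 6 = 6
  'deferred': 3 records × 10 = 30
  'graduated': 2 records × 3 = 6
Step 3: Sum all mapped values = 52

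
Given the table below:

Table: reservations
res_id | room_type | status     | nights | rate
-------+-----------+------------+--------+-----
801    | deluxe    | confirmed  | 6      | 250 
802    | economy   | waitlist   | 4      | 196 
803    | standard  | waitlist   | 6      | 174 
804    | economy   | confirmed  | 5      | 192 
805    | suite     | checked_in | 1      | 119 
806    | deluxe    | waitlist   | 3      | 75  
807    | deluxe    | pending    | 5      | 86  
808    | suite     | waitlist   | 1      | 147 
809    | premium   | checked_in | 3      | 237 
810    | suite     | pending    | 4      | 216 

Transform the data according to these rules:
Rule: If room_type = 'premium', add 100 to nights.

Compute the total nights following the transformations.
138

Step 1: Count records where room_type = 'premium': 1
Step 2: Total bonus added: 1 × 100 = 100
Step 3: Original sum of nights: 38
Step 4: Final sum = 38 + 100 = 138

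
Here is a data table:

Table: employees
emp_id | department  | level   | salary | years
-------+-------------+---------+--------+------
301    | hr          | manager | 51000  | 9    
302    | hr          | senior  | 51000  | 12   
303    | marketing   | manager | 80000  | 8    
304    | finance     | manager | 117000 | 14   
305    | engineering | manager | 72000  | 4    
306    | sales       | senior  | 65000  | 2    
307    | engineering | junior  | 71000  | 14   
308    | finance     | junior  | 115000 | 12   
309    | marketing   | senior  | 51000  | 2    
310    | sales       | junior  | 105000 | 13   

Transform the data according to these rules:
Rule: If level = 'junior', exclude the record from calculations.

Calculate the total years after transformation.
51

Step 1: Identify records where level = 'junior'
Step 2: The excluded records sum to 39
Step 3: Original total years = 90
Step 4: Remaining total = 90 - 39 = 51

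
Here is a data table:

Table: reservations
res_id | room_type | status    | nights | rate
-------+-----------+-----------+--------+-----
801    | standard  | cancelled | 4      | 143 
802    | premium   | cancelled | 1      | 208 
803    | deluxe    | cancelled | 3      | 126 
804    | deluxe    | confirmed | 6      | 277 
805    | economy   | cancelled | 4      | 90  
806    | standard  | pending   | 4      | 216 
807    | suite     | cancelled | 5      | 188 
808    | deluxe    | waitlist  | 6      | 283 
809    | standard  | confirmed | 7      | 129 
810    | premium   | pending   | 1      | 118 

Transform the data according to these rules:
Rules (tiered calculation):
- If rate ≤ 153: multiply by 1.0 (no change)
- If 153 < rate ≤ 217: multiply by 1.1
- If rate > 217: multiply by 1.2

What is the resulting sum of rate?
1951.2

Step 1: Tier 1 (rate ≤ 153): 5 records, sum = 606 × 1.0 = 606.0
Step 2: Tier 2 (153 < rate ≤ 217): 3 records, sum = 612 × 1.1 = 673.2
Step 3: Tier 3 (rate > 217): 2 records, sum = 560 × 1.2 = 672.0
Step 4: Final sum = 606.0 + 673.2 + 672.0 = 1951.2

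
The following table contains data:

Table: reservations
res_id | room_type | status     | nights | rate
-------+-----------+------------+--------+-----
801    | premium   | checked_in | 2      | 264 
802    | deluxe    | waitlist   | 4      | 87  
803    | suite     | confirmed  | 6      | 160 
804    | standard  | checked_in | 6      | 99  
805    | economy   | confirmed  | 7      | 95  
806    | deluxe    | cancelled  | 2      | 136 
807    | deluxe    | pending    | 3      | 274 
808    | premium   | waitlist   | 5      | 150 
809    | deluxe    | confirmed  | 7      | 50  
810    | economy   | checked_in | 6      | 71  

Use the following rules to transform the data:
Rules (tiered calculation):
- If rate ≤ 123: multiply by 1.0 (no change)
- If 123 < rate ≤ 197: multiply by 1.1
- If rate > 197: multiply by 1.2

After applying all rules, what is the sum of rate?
1538.2

Step 1: Tier 1 (rate ≤ 123): 5 records, sum = 402 × 1.0 = 402.0
Step 2: Tier 2 (123 < rate ≤ 197): 3 records, sum = 446 × 1.1 = 490.6
Step 3: Tier 3 (rate > 197): 2 records, sum = 538 × 1.2 = 645.6
Step 4: Final sum = 402.0 + 490.6 + 645.6 = 1538.2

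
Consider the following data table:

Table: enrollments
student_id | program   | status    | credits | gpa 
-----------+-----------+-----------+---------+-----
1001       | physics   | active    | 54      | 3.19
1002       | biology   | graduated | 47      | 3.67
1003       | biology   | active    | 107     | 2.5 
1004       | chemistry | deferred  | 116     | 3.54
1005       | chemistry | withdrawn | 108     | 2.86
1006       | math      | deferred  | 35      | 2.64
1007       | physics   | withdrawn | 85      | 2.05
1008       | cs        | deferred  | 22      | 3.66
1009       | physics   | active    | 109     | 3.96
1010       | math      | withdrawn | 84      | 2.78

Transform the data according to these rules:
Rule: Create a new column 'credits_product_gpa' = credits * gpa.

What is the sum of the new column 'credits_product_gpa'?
2344.1

Step 1: For each record, compute credits * gpa
Example calculations:
  54 * 3.19 = 172.26
  47 * 3.67 = 172.49
  107 * 2.5 = 267.5
  ...
Step 2: Sum all derived values
Step 3: Total = 2344.1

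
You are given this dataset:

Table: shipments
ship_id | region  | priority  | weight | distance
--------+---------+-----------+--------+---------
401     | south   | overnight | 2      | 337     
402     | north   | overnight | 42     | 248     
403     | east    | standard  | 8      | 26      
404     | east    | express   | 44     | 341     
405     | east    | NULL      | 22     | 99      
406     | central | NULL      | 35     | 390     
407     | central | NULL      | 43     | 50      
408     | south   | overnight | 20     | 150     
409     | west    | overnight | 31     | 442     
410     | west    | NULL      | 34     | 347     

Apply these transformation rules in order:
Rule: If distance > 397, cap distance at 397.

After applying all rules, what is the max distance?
397

Step 1: Original maximum distance = 442
Step 2: Apply cap at 397
Step 3: 1 records had distance > 397 and were capped
Step 4: Maximum after transformation = 397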